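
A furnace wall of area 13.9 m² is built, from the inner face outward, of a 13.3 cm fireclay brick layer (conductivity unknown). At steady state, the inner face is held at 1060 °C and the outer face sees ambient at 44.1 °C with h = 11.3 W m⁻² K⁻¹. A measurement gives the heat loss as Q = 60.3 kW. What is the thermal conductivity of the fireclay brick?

ΣR = ΔT/Q = |1060 − 44.1|/60300 = 0.01685 K/W
Known resistances:
  R_conv,out = 1/(hA) = 1/(11.3·13.9) = 0.006367 K/W
R_fireclay brick = ΣR − ΣR_known = 0.01685 − 0.006367 = 0.01048 K/W
L/(kA) = 0.01048 ⇒ k = 0.133/(0.01048·13.9) = 0.913 W/m·K

k = 0.913 W/m·K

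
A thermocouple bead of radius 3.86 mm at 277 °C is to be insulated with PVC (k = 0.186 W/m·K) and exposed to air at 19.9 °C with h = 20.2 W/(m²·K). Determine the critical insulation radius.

r_cr = 1.84 cm

For a sphere, r_cr = 2k_ins/h = 2·0.186/20.2 = 0.0184 m = 1.84 cm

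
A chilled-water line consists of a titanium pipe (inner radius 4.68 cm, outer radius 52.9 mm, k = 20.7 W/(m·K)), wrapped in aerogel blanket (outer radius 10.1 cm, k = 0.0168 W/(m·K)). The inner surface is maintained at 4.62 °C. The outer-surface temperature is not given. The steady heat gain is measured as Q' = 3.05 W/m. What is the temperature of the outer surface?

Series resistances:
  R'_titanium = ln(0.0529/0.0468)/(2πk) = 0.1225/(2π·20.7) = 9.420×10^-4 m·K/W
  R'_aerogel blanket = ln(0.101/0.0529)/(2πk) = 0.6467/(2π·0.0168) = 6.127 m·K/W
ΣR = 6.128 m·K/W
ΔT = Q'·ΣR = 3.05 × 6.128 = 18.69 K
Heat flows inward, so T_out = T_in + ΔT = 4.62 + 18.69 = 23.3 °C

T_out = 23.3 °C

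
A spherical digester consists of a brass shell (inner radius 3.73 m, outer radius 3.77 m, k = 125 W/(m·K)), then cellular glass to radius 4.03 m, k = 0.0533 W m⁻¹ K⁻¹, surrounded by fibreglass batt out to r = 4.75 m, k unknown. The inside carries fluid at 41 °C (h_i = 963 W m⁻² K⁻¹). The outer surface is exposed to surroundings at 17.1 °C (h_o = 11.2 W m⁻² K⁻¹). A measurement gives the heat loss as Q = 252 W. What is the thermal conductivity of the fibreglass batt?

ΣR = ΔT/Q = |41 − 17.1|/252 = 0.09484 K/W
Known resistances:
  R_conv,in = 1/(4πr²h) = 1/(4π·3.73²·963) = 5.939×10^-6 K/W
  R_brass = (1/3.73 − 1/3.77)/(4πk) = 0.002845/(4π·125) = 1.811×10^-6 K/W
  R_cellular glass = (1/3.77 − 1/4.03)/(4πk) = 0.01711/(4π·0.0533) = 0.02555 K/W
  R_conv,out = 1/(4πr²h) = 1/(4π·4.75²·11.2) = 3.149×10^-4 K/W
R_fibreglass batt = ΣR − ΣR_known = 0.09484 − 0.02587 = 0.06897 K/W
(1/r₁−1/r₂)/(4πk) = 0.06897 ⇒ k = 0.03761/(4π·0.06897) = 0.0434 W/m·K

k = 0.0434 W/m·K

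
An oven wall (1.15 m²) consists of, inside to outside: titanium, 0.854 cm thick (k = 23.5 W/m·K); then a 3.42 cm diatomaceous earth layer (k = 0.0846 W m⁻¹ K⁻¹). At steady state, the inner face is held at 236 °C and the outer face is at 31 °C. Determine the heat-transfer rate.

Series thermal resistances, inner to outer:
  R_titanium = L/(kA) = 0.00854/(23.5·1.15) = 3.160×10^-4 K/W
  R_diatomaceous earth = L/(kA) = 0.0342/(0.0846·1.15) = 0.3515 K/W
ΣR = 3.160×10^-4 + 0.3515 = 0.3518 K/W
Q = ΔT/ΣR = (236 °C − 31 °C)/0.3518 = 583 W

Q = 583 W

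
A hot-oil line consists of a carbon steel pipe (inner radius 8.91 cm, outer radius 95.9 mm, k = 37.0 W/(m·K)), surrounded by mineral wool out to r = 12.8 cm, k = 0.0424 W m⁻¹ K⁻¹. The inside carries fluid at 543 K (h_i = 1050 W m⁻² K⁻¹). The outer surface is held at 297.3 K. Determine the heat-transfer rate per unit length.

Q' = 226 W/m

Series thermal resistances, inner to outer:
  R'_conv,in = 1/(2πr h) = 1/(2π·0.0891·1050) = 0.001701 m·K/W
  R'_carbon steel = ln(0.0959/0.0891)/(2πk) = 0.07355/(2π·37.0) = 3.164×10^-4 m·K/W
  R'_mineral wool = ln(0.128/0.0959)/(2πk) = 0.2887/(2π·0.0424) = 1.084 m·K/W
ΣR = 0.001701 + 3.164×10^-4 + 1.084 = 1.086 m·K/W
Q' = ΔT/ΣR = (543 K − 297.3 K)/1.086 = 226 W/m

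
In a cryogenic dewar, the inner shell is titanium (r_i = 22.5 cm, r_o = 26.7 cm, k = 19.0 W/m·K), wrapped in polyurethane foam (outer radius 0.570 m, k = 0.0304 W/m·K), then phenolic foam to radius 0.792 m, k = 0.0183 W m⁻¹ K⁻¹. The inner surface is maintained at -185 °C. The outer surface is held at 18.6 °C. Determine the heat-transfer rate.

Q = 27.7 W

Resistance network (inner→outer):
  R_titanium = (1/0.225 − 1/0.267)/(4πk) = 0.6991/(4π·19.0) = 0.002928 K/W
  R_polyurethane foam = (1/0.267 − 1/0.570)/(4πk) = 1.991/(4π·0.0304) = 5.212 K/W
  R_phenolic foam = (1/0.570 − 1/0.792)/(4πk) = 0.4918/(4π·0.0183) = 2.138 K/W
ΣR = 0.002928 + 5.212 + 2.138 = 7.353 K/W
Q = ΔT/ΣR = (-185 °C − 18.6 °C)/7.353 = -27.7 W
(Negative Q ⇒ heat flows inward; heat gain = 27.7 W.)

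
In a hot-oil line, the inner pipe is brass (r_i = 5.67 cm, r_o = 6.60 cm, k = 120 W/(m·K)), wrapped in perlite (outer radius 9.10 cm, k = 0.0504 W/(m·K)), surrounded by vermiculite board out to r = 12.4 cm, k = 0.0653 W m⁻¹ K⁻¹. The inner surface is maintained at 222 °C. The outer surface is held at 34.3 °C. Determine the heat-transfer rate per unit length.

Resistance network (inner→outer):
  R'_brass = ln(0.0660/0.0567)/(2πk) = 0.1519/(2π·120) = 2.014×10^-4 m·K/W
  R'_perlite = ln(0.0910/0.0660)/(2πk) = 0.3212/(2π·0.0504) = 1.014 m·K/W
  R'_vermiculite board = ln(0.124/0.0910)/(2πk) = 0.3094/(2π·0.0653) = 0.7542 m·K/W
ΣR = 2.014×10^-4 + 1.014 + 0.7542 = 1.768 m·K/W
Q' = ΔT/ΣR = (222 °C − 34.3 °C)/1.768 = 106 W/m

Q' = 106 W/m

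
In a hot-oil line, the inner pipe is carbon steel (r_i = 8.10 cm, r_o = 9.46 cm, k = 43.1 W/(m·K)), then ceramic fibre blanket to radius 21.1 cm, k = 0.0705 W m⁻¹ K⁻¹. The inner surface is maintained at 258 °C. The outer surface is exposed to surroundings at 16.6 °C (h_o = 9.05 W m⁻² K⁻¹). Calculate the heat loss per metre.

Resistance network (inner→outer):
  R'_carbon steel = ln(0.0946/0.0810)/(2πk) = 0.1552/(2π·43.1) = 5.731×10^-4 m·K/W
  R'_ceramic fibre blanket = ln(0.211/0.0946)/(2πk) = 0.8022/(2π·0.0705) = 1.811 m·K/W
  R'_conv,out = 1/(2πr h) = 1/(2π·0.211·9.05) = 0.08335 m·K/W
ΣR = 5.731×10^-4 + 1.811 + 0.08335 = 1.895 m·K/W
Q' = ΔT/ΣR = (258 °C − 16.6 °C)/1.895 = 127 W/m

Q' = 127 W/m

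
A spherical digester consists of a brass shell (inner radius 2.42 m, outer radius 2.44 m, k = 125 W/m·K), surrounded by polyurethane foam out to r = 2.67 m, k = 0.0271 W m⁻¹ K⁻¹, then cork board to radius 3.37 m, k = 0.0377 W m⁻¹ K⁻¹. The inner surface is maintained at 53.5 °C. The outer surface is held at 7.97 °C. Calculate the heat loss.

Q = 170 W

Treat each layer as a resistance in series:
  R_brass = (1/2.42 − 1/2.44)/(4πk) = 0.003387/(4π·125) = 2.156×10^-6 K/W
  R_polyurethane foam = (1/2.44 − 1/2.67)/(4πk) = 0.03530/(4π·0.0271) = 0.1037 K/W
  R_cork board = (1/2.67 − 1/3.37)/(4πk) = 0.07780/(4π·0.0377) = 0.1642 K/W
ΣR = 2.156×10^-6 + 0.1037 + 0.1642 = 0.2679 K/W
Q = ΔT/ΣR = (53.5 °C − 7.97 °C)/0.2679 = 170 W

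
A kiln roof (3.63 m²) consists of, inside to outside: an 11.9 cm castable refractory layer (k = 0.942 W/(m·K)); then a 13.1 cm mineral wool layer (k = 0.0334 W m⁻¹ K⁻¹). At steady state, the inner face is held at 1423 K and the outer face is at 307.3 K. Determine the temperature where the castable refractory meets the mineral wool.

Series thermal resistances, inner to outer:
  R_castable refractory = L/(kA) = 0.119/(0.942·3.63) = 0.03480 K/W
  R_mineral wool = L/(kA) = 0.131/(0.0334·3.63) = 1.080 K/W
ΣR = 0.03480 + 1.080 = 1.115 K/W
Q = ΔT/ΣR = (1423 K − 307.3 K)/1.115 = 1001 W
From the inner boundary to the castable refractory/mineral wool interface, ΣR_partial = 0.03480 K/W.
T_interface = T_in − Q·ΣR_partial = 1423 K − (1001)(0.03480) = 1388 K

T = 1388 K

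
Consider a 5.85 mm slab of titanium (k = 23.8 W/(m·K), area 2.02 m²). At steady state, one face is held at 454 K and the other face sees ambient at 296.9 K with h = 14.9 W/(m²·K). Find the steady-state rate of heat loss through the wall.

Series thermal resistances, inner to outer:
  R_titanium = L/(kA) = 0.00585/(23.8·2.02) = 1.217×10^-4 K/W
  R_conv,out = 1/(hA) = 1/(14.9·2.02) = 0.03322 K/W
ΣR = 1.217×10^-4 + 0.03322 = 0.03334 K/W
Q = ΔT/ΣR = (454 K − 296.9 K)/0.03334 = 4710 W

Q = 4.71 kW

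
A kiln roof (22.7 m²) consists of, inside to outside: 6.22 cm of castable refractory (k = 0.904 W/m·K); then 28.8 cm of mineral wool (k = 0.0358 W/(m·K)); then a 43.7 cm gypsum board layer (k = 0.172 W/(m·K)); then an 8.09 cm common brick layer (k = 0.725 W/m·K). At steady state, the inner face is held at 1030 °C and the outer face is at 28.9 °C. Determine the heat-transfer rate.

Series thermal resistances, inner to outer:
  R_castable refractory = L/(kA) = 0.0622/(0.904·22.7) = 0.003031 K/W
  R_mineral wool = L/(kA) = 0.288/(0.0358·22.7) = 0.3544 K/W
  R_gypsum board = L/(kA) = 0.437/(0.172·22.7) = 0.1119 K/W
  R_common brick = L/(kA) = 0.0809/(0.725·22.7) = 0.004916 K/W
ΣR = 0.003031 + 0.3544 + 0.1119 + 0.004916 = 0.4742 K/W
Q = ΔT/ΣR = (1030 °C − 28.9 °C)/0.4742 = 2110 W

Q = 2110 W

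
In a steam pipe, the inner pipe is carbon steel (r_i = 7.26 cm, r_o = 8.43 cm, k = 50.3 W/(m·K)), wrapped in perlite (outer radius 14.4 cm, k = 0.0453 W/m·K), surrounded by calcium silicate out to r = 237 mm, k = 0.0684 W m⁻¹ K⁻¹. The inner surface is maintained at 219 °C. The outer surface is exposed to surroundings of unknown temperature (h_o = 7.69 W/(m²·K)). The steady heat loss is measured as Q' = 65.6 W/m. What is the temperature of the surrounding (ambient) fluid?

Series resistances:
  R'_carbon steel = ln(0.0843/0.0726)/(2πk) = 0.1494/(2π·50.3) = 4.728×10^-4 m·K/W
  R'_perlite = ln(0.144/0.0843)/(2πk) = 0.5354/(2π·0.0453) = 1.881 m·K/W
  R'_calcium silicate = ln(0.237/0.144)/(2πk) = 0.4982/(2π·0.0684) = 1.159 m·K/W
  R'_conv,out = 1/(2πr h) = 1/(2π·0.237·7.69) = 0.08733 m·K/W
ΣR = 3.128 m·K/W
ΔT = Q'·ΣR = 65.6 × 3.128 = 205.2 K
Heat flows outward, so T_out = T_in − ΔT = 219 − 205.2 = 13.8 °C

T_out = 13.8 °C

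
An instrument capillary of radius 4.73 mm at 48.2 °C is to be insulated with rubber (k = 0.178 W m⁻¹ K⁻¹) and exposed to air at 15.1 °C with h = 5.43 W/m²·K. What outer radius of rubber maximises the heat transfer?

For a cylinder, r_cr = k_ins/h = 0.178/5.43 = 0.0328 m = 3.28 cm

r_cr = 3.28 cm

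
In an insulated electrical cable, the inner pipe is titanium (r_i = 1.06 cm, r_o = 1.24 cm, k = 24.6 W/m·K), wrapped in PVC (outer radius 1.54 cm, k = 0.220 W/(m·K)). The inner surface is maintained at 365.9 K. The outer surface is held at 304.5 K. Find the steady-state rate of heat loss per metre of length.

Q' = 389 W/m

Resistance network (inner→outer):
  R'_titanium = ln(0.0124/0.0106)/(2πk) = 0.1568/(2π·24.6) = 0.001015 m·K/W
  R'_PVC = ln(0.0154/0.0124)/(2πk) = 0.2167/(2π·0.220) = 0.1567 m·K/W
ΣR = 0.001015 + 0.1567 = 0.1577 m·K/W
Q' = ΔT/ΣR = (365.9 K − 304.5 K)/0.1577 = 389 W/m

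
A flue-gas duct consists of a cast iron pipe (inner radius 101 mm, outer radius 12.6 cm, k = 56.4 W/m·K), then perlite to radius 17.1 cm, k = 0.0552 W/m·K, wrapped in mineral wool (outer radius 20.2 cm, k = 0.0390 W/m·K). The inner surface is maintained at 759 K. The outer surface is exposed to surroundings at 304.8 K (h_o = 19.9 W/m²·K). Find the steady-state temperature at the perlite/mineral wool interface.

Resistance network (inner→outer):
  R'_cast iron = ln(0.126/0.101)/(2πk) = 0.2212/(2π·56.4) = 6.241×10^-4 m·K/W
  R'_perlite = ln(0.171/0.126)/(2πk) = 0.3054/(2π·0.0552) = 0.8805 m·K/W
  R'_mineral wool = ln(0.202/0.171)/(2πk) = 0.1666/(2π·0.0390) = 0.6799 m·K/W
  R'_conv,out = 1/(2πr h) = 1/(2π·0.202·19.9) = 0.03959 m·K/W
ΣR = 6.241×10^-4 + 0.8805 + 0.6799 + 0.03959 = 1.601 m·K/W
Q' = ΔT/ΣR = (759 K − 304.8 K)/1.601 = 283.7 W/m
From the inner boundary to the perlite/mineral wool interface, ΣR_partial = 0.8811 m·K/W.
T_interface = T_in − Q'·ΣR_partial = 759 K − (283.7)(0.8811) = 509 K

T = 509 K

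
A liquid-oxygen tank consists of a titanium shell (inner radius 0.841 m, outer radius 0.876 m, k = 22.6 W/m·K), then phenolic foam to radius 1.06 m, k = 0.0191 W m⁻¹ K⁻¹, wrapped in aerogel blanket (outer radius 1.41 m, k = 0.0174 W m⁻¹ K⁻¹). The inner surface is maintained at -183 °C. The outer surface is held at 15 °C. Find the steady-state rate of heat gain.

Q = 104 W

Resistance network (inner→outer):
  R_titanium = (1/0.841 − 1/0.876)/(4πk) = 0.04751/(4π·22.6) = 1.673×10^-4 K/W
  R_phenolic foam = (1/0.876 − 1/1.06)/(4πk) = 0.1982/(4π·0.0191) = 0.8256 K/W
  R_aerogel blanket = (1/1.06 − 1/1.41)/(4πk) = 0.2342/(4π·0.0174) = 1.071 K/W
ΣR = 1.673×10^-4 + 0.8256 + 1.071 = 1.897 K/W
Q = ΔT/ΣR = (-183 °C − 15 °C)/1.897 = -104 W
(Negative Q ⇒ heat flows inward; heat gain = 104 W.)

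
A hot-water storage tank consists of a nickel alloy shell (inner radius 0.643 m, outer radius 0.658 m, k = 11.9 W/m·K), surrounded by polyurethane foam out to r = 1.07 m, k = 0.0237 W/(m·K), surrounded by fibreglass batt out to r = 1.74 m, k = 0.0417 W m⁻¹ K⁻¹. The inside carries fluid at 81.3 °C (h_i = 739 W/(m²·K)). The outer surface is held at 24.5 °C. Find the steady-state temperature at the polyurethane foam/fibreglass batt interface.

Resistance network (inner→outer):
  R_conv,in = 1/(4πr²h) = 1/(4π·0.643²·739) = 2.604×10^-4 K/W
  R_nickel alloy = (1/0.643 − 1/0.658)/(4πk) = 0.03545/(4π·11.9) = 2.371×10^-4 K/W
  R_polyurethane foam = (1/0.658 − 1/1.07)/(4πk) = 0.5852/(4π·0.0237) = 1.965 K/W
  R_fibreglass batt = (1/1.07 − 1/1.74)/(4πk) = 0.3599/(4π·0.0417) = 0.6867 K/W
ΣR = 2.604×10^-4 + 2.371×10^-4 + 1.965 + 0.6867 = 2.652 K/W
Q = ΔT/ΣR = (81.3 °C − 24.5 °C)/2.652 = 21.42 W
From the inner boundary to the polyurethane foam/fibreglass batt interface, ΣR_partial = 1.965 K/W.
T_interface = T_in − Q·ΣR_partial = 81.3 °C − (21.42)(1.965) = 39.2 °C

T = 39.2 °C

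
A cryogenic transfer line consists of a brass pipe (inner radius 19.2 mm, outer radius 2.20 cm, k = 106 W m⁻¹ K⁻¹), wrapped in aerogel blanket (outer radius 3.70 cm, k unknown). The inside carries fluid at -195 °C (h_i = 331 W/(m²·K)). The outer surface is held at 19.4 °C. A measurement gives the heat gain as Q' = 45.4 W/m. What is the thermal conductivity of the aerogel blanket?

ΣR = ΔT/Q' = |-195 − 19.4|/45.4 = 4.722 m·K/W
Known resistances:
  R'_conv,in = 1/(2πr h) = 1/(2π·0.0192·331) = 0.02504 m·K/W
  R'_brass = ln(0.0220/0.0192)/(2πk) = 0.1361/(2π·106) = 2.044×10^-4 m·K/W
R_aerogel blanket = ΣR − ΣR_known = 4.722 − 0.02524 = 4.697 m·K/W
ln(r₂/r₁)/(2πk) = 4.697 ⇒ k = 0.5199/(2π·4.697) = 0.0176 W/m·K

k = 0.0176 W/m·K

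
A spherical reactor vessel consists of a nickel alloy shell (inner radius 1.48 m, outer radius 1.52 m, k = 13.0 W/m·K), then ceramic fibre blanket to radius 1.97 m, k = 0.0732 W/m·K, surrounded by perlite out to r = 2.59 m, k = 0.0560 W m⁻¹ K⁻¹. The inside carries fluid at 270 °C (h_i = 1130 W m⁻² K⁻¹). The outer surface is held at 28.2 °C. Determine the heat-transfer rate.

Series thermal resistances, inner to outer:
  R_conv,in = 1/(4πr²h) = 1/(4π·1.48²·1130) = 3.215×10^-5 K/W
  R_nickel alloy = (1/1.48 − 1/1.52)/(4πk) = 0.01778/(4π·13.0) = 1.088×10^-4 K/W
  R_ceramic fibre blanket = (1/1.52 − 1/1.97)/(4πk) = 0.1503/(4π·0.0732) = 0.1634 K/W
  R_perlite = (1/1.97 − 1/2.59)/(4πk) = 0.1215/(4π·0.0560) = 0.1727 K/W
ΣR = 3.215×10^-5 + 1.088×10^-4 + 0.1634 + 0.1727 = 0.3362 K/W
Q = ΔT/ΣR = (270 °C − 28.2 °C)/0.3362 = 719 W

Q = 719 W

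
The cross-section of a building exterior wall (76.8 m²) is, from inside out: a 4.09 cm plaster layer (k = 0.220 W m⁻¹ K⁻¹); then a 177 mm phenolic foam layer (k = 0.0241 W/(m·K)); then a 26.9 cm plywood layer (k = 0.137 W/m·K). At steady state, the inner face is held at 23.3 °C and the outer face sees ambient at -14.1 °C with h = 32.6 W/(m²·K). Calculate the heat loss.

Treat each layer as a resistance in series:
  R_plaster = L/(kA) = 0.0409/(0.220·76.8) = 0.002421 K/W
  R_phenolic foam = L/(kA) = 0.177/(0.0241·76.8) = 0.09563 K/W
  R_plywood = L/(kA) = 0.269/(0.137·76.8) = 0.02557 K/W
  R_conv,out = 1/(hA) = 1/(32.6·76.8) = 3.994×10^-4 K/W
ΣR = 0.002421 + 0.09563 + 0.02557 + 3.994×10^-4 = 0.1240 K/W
Q = ΔT/ΣR = (23.3 °C − -14.1 °C)/0.1240 = 302 W

Q = 302 W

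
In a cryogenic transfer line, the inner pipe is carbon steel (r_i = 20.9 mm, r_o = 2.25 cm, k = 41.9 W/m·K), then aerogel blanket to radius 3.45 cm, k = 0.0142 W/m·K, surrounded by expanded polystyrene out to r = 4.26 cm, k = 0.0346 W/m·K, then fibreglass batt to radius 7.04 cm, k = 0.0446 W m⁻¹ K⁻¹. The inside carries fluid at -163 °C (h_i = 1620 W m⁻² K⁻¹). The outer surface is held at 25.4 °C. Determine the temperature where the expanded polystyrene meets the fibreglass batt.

Treat each layer as a resistance in series:
  R'_conv,in = 1/(2πr h) = 1/(2π·0.0209·1620) = 0.004701 m·K/W
  R'_carbon steel = ln(0.0225/0.0209)/(2πk) = 0.07377/(2π·41.9) = 2.802×10^-4 m·K/W
  R'_aerogel blanket = ln(0.0345/0.0225)/(2πk) = 0.4274/(2π·0.0142) = 4.791 m·K/W
  R'_expanded polystyrene = ln(0.0426/0.0345)/(2πk) = 0.2109/(2π·0.0346) = 0.9701 m·K/W
  R'_fibreglass batt = ln(0.0704/0.0426)/(2πk) = 0.5023/(2π·0.0446) = 1.793 m·K/W
ΣR = 0.004701 + 2.802×10^-4 + 4.791 + 0.9701 + 1.793 = 7.559 m·K/W
Q' = ΔT/ΣR = (-163 °C − 25.4 °C)/7.559 = -24.92 W/m
From the inner boundary to the expanded polystyrene/fibreglass batt interface, ΣR_partial = 5.766 m·K/W.
T_interface = T_in − Q'·ΣR_partial = -163 °C − (-24.92)(5.766) = -19.3 °C

T = -19.3 °C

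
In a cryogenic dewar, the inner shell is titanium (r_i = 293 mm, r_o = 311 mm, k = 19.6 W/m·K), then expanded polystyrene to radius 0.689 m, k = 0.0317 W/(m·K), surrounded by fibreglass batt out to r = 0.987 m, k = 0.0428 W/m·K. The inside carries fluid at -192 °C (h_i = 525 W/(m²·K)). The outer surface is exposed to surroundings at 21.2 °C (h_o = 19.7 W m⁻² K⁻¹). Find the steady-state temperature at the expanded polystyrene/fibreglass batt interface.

Resistance network (inner→outer):
  R_conv,in = 1/(4πr²h) = 1/(4π·0.293²·525) = 0.001766 K/W
  R_titanium = (1/0.293 − 1/0.311)/(4πk) = 0.1975/(4π·19.6) = 8.020×10^-4 K/W
  R_expanded polystyrene = (1/0.311 − 1/0.689)/(4πk) = 1.764/(4π·0.0317) = 4.428 K/W
  R_fibreglass batt = (1/0.689 − 1/0.987)/(4πk) = 0.4382/(4π·0.0428) = 0.8148 K/W
  R_conv,out = 1/(4πr²h) = 1/(4π·0.987²·19.7) = 0.004147 K/W
ΣR = 0.001766 + 8.020×10^-4 + 4.428 + 0.8148 + 0.004147 = 5.250 K/W
Q = ΔT/ΣR = (-192 °C − 21.2 °C)/5.250 = -40.61 W
From the inner boundary to the expanded polystyrene/fibreglass batt interface, ΣR_partial = 4.431 K/W.
T_interface = T_in − Q·ΣR_partial = -192 °C − (-40.61)(4.431) = -12.1 °C

T = -12.1 °C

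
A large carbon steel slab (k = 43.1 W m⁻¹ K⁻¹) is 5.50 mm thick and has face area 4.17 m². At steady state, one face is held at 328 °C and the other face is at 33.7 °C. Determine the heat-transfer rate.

Q = 9.62×10^6 W

Q = kA·ΔT/L = 43.1 × 4.17 × |328 °C − 33.7 °C| / 0.00550 = 9.62×10^6 W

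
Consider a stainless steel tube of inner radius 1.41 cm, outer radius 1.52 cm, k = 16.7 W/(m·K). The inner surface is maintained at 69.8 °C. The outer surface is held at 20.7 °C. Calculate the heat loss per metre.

Q' = 2πk·ΔT/ln(r₂/r₁) = 2π × 16.7 × 49.1 / ln(0.0152/0.0141) = 68600 W/m

Q' = 68.6 kW/m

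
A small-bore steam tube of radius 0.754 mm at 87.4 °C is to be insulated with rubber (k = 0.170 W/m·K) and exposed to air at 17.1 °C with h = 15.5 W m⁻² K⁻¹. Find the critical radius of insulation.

For a cylinder, r_cr = k_ins/h = 0.170/15.5 = 0.0110 m = 1.10 cm

r_cr = 1.10 cm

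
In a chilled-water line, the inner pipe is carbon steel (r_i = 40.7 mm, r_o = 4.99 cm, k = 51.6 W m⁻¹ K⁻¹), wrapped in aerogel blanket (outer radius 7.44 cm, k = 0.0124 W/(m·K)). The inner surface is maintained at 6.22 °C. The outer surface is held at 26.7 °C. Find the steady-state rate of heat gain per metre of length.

Q' = 3.99 W/m

Resistance network (inner→outer):
  R'_carbon steel = ln(0.0499/0.0407)/(2πk) = 0.2038/(2π·51.6) = 6.286×10^-4 m·K/W
  R'_aerogel blanket = ln(0.0744/0.0499)/(2πk) = 0.3994/(2π·0.0124) = 5.127 m·K/W
ΣR = 6.286×10^-4 + 5.127 = 5.128 m·K/W
Q' = ΔT/ΣR = (6.22 °C − 26.7 °C)/5.128 = -3.99 W/m
(Negative Q' ⇒ heat flows inward; heat gain = 3.99 W/m.)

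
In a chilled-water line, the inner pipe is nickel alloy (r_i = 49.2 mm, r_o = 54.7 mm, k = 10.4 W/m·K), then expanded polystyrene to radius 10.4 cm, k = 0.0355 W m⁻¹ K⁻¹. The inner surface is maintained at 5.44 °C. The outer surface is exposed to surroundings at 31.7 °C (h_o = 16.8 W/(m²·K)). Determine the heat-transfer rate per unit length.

Q' = 8.83 W/m

Treat each layer as a resistance in series:
  R'_nickel alloy = ln(0.0547/0.0492)/(2πk) = 0.1060/(2π·10.4) = 0.001622 m·K/W
  R'_expanded polystyrene = ln(0.104/0.0547)/(2πk) = 0.6425/(2π·0.0355) = 2.881 m·K/W
  R'_conv,out = 1/(2πr h) = 1/(2π·0.104·16.8) = 0.09109 m·K/W
ΣR = 0.001622 + 2.881 + 0.09109 = 2.974 m·K/W
Q' = ΔT/ΣR = (5.44 °C − 31.7 °C)/2.974 = -8.83 W/m
(Negative Q' ⇒ heat flows inward; heat gain = 8.83 W/m.)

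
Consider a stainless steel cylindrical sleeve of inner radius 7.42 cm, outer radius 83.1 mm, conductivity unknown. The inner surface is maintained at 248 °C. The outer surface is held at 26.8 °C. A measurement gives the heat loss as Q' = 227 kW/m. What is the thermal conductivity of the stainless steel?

ΣR = ΔT/Q' = |248 − 26.8|/2.27×10^5 = 9.744×10^-4 m·K/W
ln(r₂/r₁)/(2πk) = 9.744×10^-4 ⇒ k = 0.1133/(2π·9.744×10^-4) = 18.5 W/m·K

k = 18.5 W/m·K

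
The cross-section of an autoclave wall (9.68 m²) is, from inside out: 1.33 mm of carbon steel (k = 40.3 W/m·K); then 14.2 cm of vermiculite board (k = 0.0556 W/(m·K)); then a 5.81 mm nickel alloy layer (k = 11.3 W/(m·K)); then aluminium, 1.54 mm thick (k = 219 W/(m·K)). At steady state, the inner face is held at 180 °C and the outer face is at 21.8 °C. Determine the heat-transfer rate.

Q = 599 W

Treat each layer as a resistance in series:
  R_carbon steel = L/(kA) = 0.00133/(40.3·9.68) = 3.409×10^-6 K/W
  R_vermiculite board = L/(kA) = 0.142/(0.0556·9.68) = 0.2638 K/W
  R_nickel alloy = L/(kA) = 0.00581/(11.3·9.68) = 5.312×10^-5 K/W
  R_aluminium = L/(kA) = 0.00154/(219·9.68) = 7.264×10^-7 K/W
ΣR = 3.409×10^-6 + 0.2638 + 5.312×10^-5 + 7.264×10^-7 = 0.2639 K/W
Q = ΔT/ΣR = (180 °C − 21.8 °C)/0.2639 = 599 W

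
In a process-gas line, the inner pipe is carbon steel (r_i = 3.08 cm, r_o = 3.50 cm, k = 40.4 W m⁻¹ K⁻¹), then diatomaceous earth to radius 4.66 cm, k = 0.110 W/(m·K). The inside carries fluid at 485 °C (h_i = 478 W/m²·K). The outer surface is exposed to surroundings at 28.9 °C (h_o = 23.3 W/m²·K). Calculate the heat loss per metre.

Treat each layer as a resistance in series:
  R'_conv,in = 1/(2πr h) = 1/(2π·0.0308·478) = 0.01081 m·K/W
  R'_carbon steel = ln(0.0350/0.0308)/(2πk) = 0.1278/(2π·40.4) = 5.036×10^-4 m·K/W
  R'_diatomaceous earth = ln(0.0466/0.0350)/(2πk) = 0.2863/(2π·0.110) = 0.4142 m·K/W
  R'_conv,out = 1/(2πr h) = 1/(2π·0.0466·23.3) = 0.1466 m·K/W
ΣR = 0.01081 + 5.036×10^-4 + 0.4142 + 0.1466 = 0.5721 m·K/W
Q' = ΔT/ΣR = (485 °C − 28.9 °C)/0.5721 = 797 W/m

Q' = 797 W/m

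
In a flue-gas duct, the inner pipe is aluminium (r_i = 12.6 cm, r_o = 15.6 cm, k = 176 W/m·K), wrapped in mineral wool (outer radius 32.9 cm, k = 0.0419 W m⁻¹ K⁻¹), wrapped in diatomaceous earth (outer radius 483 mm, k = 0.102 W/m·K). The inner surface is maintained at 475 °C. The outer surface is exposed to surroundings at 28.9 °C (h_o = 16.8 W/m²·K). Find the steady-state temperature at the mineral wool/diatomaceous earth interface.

Series thermal resistances, inner to outer:
  R'_aluminium = ln(0.156/0.126)/(2πk) = 0.2136/(2π·176) = 1.931×10^-4 m·K/W
  R'_mineral wool = ln(0.329/0.156)/(2πk) = 0.7462/(2π·0.0419) = 2.834 m·K/W
  R'_diatomaceous earth = ln(0.483/0.329)/(2πk) = 0.3840/(2π·0.102) = 0.5991 m·K/W
  R'_conv,out = 1/(2πr h) = 1/(2π·0.483·16.8) = 0.01961 m·K/W
ΣR = 1.931×10^-4 + 2.834 + 0.5991 + 0.01961 = 3.453 m·K/W
Q' = ΔT/ΣR = (475 °C − 28.9 °C)/3.453 = 129.2 W/m
From the inner boundary to the mineral wool/diatomaceous earth interface, ΣR_partial = 2.834 m·K/W.
T_interface = T_in − Q'·ΣR_partial = 475 °C − (129.2)(2.834) = 109 °C

T = 109 °C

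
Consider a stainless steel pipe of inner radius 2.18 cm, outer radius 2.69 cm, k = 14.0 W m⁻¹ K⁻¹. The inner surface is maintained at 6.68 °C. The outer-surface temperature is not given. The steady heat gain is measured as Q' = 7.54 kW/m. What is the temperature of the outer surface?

Series resistances:
  R'_stainless steel = ln(0.0269/0.0218)/(2πk) = 0.2102/(2π·14.0) = 0.002390 m·K/W
ΣR = 0.002390 m·K/W
ΔT = Q'·ΣR = 7540 × 0.002390 = 18.02 K
Heat flows inward, so T_out = T_in + ΔT = 6.68 + 18.02 = 24.7 °C

T_out = 24.7 °C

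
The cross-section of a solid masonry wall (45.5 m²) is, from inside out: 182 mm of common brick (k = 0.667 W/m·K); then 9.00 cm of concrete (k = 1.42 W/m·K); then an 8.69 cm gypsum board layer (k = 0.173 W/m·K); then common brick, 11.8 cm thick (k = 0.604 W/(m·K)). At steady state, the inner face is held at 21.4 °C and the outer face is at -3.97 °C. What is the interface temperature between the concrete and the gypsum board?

Resistance network (inner→outer):
  R_common brick = L/(kA) = 0.182/(0.667·45.5) = 0.005997 K/W
  R_concrete = L/(kA) = 0.0900/(1.42·45.5) = 0.001393 K/W
  R_gypsum board = L/(kA) = 0.0869/(0.173·45.5) = 0.01104 K/W
  R_common brick = L/(kA) = 0.118/(0.604·45.5) = 0.004294 K/W
ΣR = 0.005997 + 0.001393 + 0.01104 + 0.004294 = 0.02272 K/W
Q = ΔT/ΣR = (21.4 °C − -3.97 °C)/0.02272 = 1117 W
From the inner boundary to the concrete/gypsum board interface, ΣR_partial = 0.007390 K/W.
T_interface = T_in − Q·ΣR_partial = 21.4 °C − (1117)(0.007390) = 13.1 °C

T = 13.1 °C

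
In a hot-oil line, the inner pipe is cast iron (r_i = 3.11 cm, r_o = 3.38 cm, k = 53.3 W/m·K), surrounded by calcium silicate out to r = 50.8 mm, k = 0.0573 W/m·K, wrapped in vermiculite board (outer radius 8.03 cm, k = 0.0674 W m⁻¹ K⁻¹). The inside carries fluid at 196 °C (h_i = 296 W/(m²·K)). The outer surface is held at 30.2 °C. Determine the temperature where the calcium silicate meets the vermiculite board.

Resistance network (inner→outer):
  R'_conv,in = 1/(2πr h) = 1/(2π·0.0311·296) = 0.01729 m·K/W
  R'_cast iron = ln(0.0338/0.0311)/(2πk) = 0.08325/(2π·53.3) = 2.486×10^-4 m·K/W
  R'_calcium silicate = ln(0.0508/0.0338)/(2πk) = 0.4074/(2π·0.0573) = 1.132 m·K/W
  R'_vermiculite board = ln(0.0803/0.0508)/(2πk) = 0.4579/(2π·0.0674) = 1.081 m·K/W
ΣR = 0.01729 + 2.486×10^-4 + 1.132 + 1.081 = 2.231 m·K/W
Q' = ΔT/ΣR = (196 °C − 30.2 °C)/2.231 = 74.32 W/m
From the inner boundary to the calcium silicate/vermiculite board interface, ΣR_partial = 1.150 m·K/W.
T_interface = T_in − Q'·ΣR_partial = 196 °C − (74.32)(1.150) = 111 °C

T = 111 °C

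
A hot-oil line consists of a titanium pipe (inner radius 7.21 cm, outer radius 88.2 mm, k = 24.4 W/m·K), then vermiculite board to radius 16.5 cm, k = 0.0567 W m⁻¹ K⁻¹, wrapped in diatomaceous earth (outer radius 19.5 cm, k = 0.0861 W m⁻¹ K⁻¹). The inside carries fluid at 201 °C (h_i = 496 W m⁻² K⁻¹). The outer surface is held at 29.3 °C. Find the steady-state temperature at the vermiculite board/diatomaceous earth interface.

T = 54.9 °C

Treat each layer as a resistance in series:
  R'_conv,in = 1/(2πr h) = 1/(2π·0.0721·496) = 0.004450 m·K/W
  R'_titanium = ln(0.0882/0.0721)/(2πk) = 0.2016/(2π·24.4) = 0.001315 m·K/W
  R'_vermiculite board = ln(0.165/0.0882)/(2πk) = 0.6263/(2π·0.0567) = 1.758 m·K/W
  R'_diatomaceous earth = ln(0.195/0.165)/(2πk) = 0.1671/(2π·0.0861) = 0.3088 m·K/W
ΣR = 0.004450 + 0.001315 + 1.758 + 0.3088 = 2.073 m·K/W
Q' = ΔT/ΣR = (201 °C − 29.3 °C)/2.073 = 82.83 W/m
From the inner boundary to the vermiculite board/diatomaceous earth interface, ΣR_partial = 1.764 m·K/W.
T_interface = T_in − Q'·ΣR_partial = 201 °C − (82.83)(1.764) = 54.9 °C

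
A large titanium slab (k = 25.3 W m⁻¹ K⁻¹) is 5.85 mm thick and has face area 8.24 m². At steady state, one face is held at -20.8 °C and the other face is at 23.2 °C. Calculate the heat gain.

Q = 1570 kW

Q = kA·ΔT/L = 25.3 × 8.24 × |-20.8 °C − 23.2 °C| / 0.00585 = 1.57×10^6 W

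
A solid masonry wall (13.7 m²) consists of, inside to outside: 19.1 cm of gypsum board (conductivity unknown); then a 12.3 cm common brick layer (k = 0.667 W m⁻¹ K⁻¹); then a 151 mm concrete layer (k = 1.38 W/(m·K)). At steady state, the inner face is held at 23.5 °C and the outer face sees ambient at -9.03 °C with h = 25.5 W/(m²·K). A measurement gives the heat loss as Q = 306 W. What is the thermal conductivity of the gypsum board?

ΣR = ΔT/Q = |23.5 − -9.03|/306 = 0.1063 K/W
Known resistances:
  R_common brick = L/(kA) = 0.123/(0.667·13.7) = 0.01346 K/W
  R_concrete = L/(kA) = 0.151/(1.38·13.7) = 0.007987 K/W
  R_conv,out = 1/(hA) = 1/(25.5·13.7) = 0.002862 K/W
R_gypsum board = ΣR − ΣR_known = 0.1063 − 0.02431 = 0.08199 K/W
L/(kA) = 0.08199 ⇒ k = 0.191/(0.08199·13.7) = 0.170 W/m·K

k = 0.170 W/m·K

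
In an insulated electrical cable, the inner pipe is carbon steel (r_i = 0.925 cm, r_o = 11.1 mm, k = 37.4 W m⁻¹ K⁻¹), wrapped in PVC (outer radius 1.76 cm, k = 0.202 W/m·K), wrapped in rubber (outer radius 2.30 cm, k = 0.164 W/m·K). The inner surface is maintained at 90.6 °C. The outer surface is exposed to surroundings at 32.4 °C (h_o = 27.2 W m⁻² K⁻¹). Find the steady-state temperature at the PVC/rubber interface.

T = 66.5 °C

Resistance network (inner→outer):
  R'_carbon steel = ln(0.0111/0.00925)/(2πk) = 0.1823/(2π·37.4) = 7.759×10^-4 m·K/W
  R'_PVC = ln(0.0176/0.0111)/(2πk) = 0.4610/(2π·0.202) = 0.3632 m·K/W
  R'_rubber = ln(0.0230/0.0176)/(2πk) = 0.2676/(2π·0.164) = 0.2597 m·K/W
  R'_conv,out = 1/(2πr h) = 1/(2π·0.0230·27.2) = 0.2544 m·K/W
ΣR = 7.759×10^-4 + 0.3632 + 0.2597 + 0.2544 = 0.8781 m·K/W
Q' = ΔT/ΣR = (90.6 °C − 32.4 °C)/0.8781 = 66.28 W/m
From the inner boundary to the PVC/rubber interface, ΣR_partial = 0.3640 m·K/W.
T_interface = T_in − Q'·ΣR_partial = 90.6 °C − (66.28)(0.3640) = 66.5 °C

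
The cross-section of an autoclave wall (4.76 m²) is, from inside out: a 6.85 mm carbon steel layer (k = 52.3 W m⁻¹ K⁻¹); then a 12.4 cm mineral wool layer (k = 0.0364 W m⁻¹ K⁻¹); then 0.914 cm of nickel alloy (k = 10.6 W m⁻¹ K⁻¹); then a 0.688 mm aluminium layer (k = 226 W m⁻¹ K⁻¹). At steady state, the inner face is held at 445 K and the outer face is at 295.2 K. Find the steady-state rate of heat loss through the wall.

Q = 209 W

Series thermal resistances, inner to outer:
  R_carbon steel = L/(kA) = 0.00685/(52.3·4.76) = 2.752×10^-5 K/W
  R_mineral wool = L/(kA) = 0.124/(0.0364·4.76) = 0.7157 K/W
  R_nickel alloy = L/(kA) = 0.00914/(10.6·4.76) = 1.811×10^-4 K/W
  R_aluminium = L/(kA) = 6.88×10^-4/(226·4.76) = 6.395×10^-7 K/W
ΣR = 2.752×10^-5 + 0.7157 + 1.811×10^-4 + 6.395×10^-7 = 0.7159 K/W
Q = ΔT/ΣR = (445 K − 295.2 K)/0.7159 = 209 W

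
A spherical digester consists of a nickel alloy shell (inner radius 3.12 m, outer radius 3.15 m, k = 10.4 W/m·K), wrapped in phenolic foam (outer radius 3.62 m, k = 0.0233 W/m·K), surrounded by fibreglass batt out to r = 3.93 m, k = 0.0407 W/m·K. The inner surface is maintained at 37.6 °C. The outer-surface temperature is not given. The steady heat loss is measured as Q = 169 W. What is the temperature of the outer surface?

Sum the resistances:
  R_nickel alloy = (1/3.12 − 1/3.15)/(4πk) = 0.003053/(4π·10.4) = 2.336×10^-5 K/W
  R_phenolic foam = (1/3.15 − 1/3.62)/(4πk) = 0.04122/(4π·0.0233) = 0.1408 K/W
  R_fibreglass batt = (1/3.62 − 1/3.93)/(4πk) = 0.02179/(4π·0.0407) = 0.04260 K/W
ΣR = 0.1834 K/W
ΔT = Q·ΣR = 169 × 0.1834 = 30.99 K
Heat flows outward, so T_out = T_in − ΔT = 37.6 − 30.99 = 6.61 °C

T_out = 6.61 °C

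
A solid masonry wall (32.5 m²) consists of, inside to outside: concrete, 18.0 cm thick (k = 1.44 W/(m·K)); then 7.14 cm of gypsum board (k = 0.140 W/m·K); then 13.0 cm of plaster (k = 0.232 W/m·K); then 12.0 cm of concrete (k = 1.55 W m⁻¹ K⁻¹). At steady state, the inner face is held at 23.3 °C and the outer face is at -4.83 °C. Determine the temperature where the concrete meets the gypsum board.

T = 20.5 °C

Series thermal resistances, inner to outer:
  R_concrete = L/(kA) = 0.180/(1.44·32.5) = 0.003846 K/W
  R_gypsum board = L/(kA) = 0.0714/(0.140·32.5) = 0.01569 K/W
  R_plaster = L/(kA) = 0.130/(0.232·32.5) = 0.01724 K/W
  R_concrete = L/(kA) = 0.120/(1.55·32.5) = 0.002382 K/W
ΣR = 0.003846 + 0.01569 + 0.01724 + 0.002382 = 0.03916 K/W
Q = ΔT/ΣR = (23.3 °C − -4.83 °C)/0.03916 = 718.3 W
From the inner boundary to the concrete/gypsum board interface, ΣR_partial = 0.003846 K/W.
T_interface = T_in − Q·ΣR_partial = 23.3 °C − (718.3)(0.003846) = 20.5 °C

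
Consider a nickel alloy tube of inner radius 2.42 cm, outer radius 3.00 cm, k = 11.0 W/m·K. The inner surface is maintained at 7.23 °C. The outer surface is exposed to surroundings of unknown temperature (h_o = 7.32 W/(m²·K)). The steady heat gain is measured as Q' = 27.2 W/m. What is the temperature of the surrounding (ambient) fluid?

Series resistances:
  R'_nickel alloy = ln(0.0300/0.0242)/(2πk) = 0.2148/(2π·11.0) = 0.003109 m·K/W
  R'_conv,out = 1/(2πr h) = 1/(2π·0.0300·7.32) = 0.7247 m·K/W
ΣR = 0.7279 m·K/W
ΔT = Q'·ΣR = 27.2 × 0.7279 = 19.80 K
Heat flows inward, so T_out = T_in + ΔT = 7.23 + 19.80 = 27.0 °C

T_out = 27.0 °C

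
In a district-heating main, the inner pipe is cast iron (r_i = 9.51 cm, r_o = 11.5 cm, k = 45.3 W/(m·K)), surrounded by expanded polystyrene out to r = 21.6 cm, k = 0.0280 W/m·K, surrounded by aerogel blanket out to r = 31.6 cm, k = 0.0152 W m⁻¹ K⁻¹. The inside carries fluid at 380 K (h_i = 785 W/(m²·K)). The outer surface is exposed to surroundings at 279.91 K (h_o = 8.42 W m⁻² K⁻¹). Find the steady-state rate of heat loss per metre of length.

Q' = 13.1 W/m

Treat each layer as a resistance in series:
  R'_conv,in = 1/(2πr h) = 1/(2π·0.0951·785) = 0.002132 m·K/W
  R'_cast iron = ln(0.115/0.0951)/(2πk) = 0.1900/(2π·45.3) = 6.675×10^-4 m·K/W
  R'_expanded polystyrene = ln(0.216/0.115)/(2πk) = 0.6303/(2π·0.0280) = 3.583 m·K/W
  R'_aerogel blanket = ln(0.316/0.216)/(2πk) = 0.3805/(2π·0.0152) = 3.984 m·K/W
  R'_conv,out = 1/(2πr h) = 1/(2π·0.316·8.42) = 0.05982 m·K/W
ΣR = 0.002132 + 6.675×10^-4 + 3.583 + 3.984 + 0.05982 = 7.630 m·K/W
Q' = ΔT/ΣR = (380 K − 279.91 K)/7.630 = 13.1 W/m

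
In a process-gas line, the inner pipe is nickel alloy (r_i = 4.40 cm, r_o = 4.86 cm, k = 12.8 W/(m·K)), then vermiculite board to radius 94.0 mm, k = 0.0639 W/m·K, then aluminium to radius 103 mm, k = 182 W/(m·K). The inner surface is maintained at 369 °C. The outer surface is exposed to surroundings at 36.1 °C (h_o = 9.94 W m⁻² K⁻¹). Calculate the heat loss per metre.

Q' = 185 W/m

Treat each layer as a resistance in series:
  R'_nickel alloy = ln(0.0486/0.0440)/(2πk) = 0.09943/(2π·12.8) = 0.001236 m·K/W
  R'_vermiculite board = ln(0.0940/0.0486)/(2πk) = 0.6597/(2π·0.0639) = 1.643 m·K/W
  R'_aluminium = ln(0.103/0.0940)/(2πk) = 0.09143/(2π·182) = 7.996×10^-5 m·K/W
  R'_conv,out = 1/(2πr h) = 1/(2π·0.103·9.94) = 0.1555 m·K/W
ΣR = 0.001236 + 1.643 + 7.996×10^-5 + 0.1555 = 1.800 m·K/W
Q' = ΔT/ΣR = (369 °C − 36.1 °C)/1.800 = 185 W/m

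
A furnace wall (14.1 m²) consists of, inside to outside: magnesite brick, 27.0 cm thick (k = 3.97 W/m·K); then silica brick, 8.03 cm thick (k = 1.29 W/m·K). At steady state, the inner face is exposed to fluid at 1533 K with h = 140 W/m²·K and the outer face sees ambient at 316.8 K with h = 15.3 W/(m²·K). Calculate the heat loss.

Q = 84.6 kW

Series thermal resistances, inner to outer:
  R_conv,in = 1/(hA) = 1/(140·14.1) = 5.066×10^-4 K/W
  R_magnesite brick = L/(kA) = 0.270/(3.97·14.1) = 0.004823 K/W
  R_silica brick = L/(kA) = 0.0803/(1.29·14.1) = 0.004415 K/W
  R_conv,out = 1/(hA) = 1/(15.3·14.1) = 0.004635 K/W
ΣR = 5.066×10^-4 + 0.004823 + 0.004415 + 0.004635 = 0.01438 K/W
Q = ΔT/ΣR = (1533 K − 316.8 K)/0.01438 = 84600 W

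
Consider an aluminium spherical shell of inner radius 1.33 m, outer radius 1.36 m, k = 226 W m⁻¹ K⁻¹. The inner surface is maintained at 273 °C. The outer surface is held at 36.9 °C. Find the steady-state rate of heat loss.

Q = 4πk·ΔT/(1/r₁ − 1/r₂) = 4π × 226 × 236.1 / (1/1.33 − 1/1.36) = 4.04×10^7 W

Q = 4.04×10^7 W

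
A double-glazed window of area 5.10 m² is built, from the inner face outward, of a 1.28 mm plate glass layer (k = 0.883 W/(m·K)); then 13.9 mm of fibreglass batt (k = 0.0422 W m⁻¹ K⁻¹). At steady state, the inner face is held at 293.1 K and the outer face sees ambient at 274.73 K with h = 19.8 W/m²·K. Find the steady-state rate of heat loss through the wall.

Series thermal resistances, inner to outer:
  R_plate glass = L/(kA) = 0.00128/(0.883·5.10) = 2.842×10^-4 K/W
  R_fibreglass batt = L/(kA) = 0.0139/(0.0422·5.10) = 0.06459 K/W
  R_conv,out = 1/(hA) = 1/(19.8·5.10) = 0.009903 K/W
ΣR = 2.842×10^-4 + 0.06459 + 0.009903 = 0.07478 K/W
Q = ΔT/ΣR = (293.1 K − 274.73 K)/0.07478 = 246 W

Q = 246 W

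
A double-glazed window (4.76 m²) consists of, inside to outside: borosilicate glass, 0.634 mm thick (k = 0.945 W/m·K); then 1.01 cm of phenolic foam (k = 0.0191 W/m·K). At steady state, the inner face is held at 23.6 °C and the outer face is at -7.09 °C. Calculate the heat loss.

Q = 276 W

Series thermal resistances, inner to outer:
  R_borosilicate glass = L/(kA) = 6.34×10^-4/(0.945·4.76) = 1.409×10^-4 K/W
  R_phenolic foam = L/(kA) = 0.0101/(0.0191·4.76) = 0.1111 K/W
ΣR = 1.409×10^-4 + 0.1111 = 0.1112 K/W
Q = ΔT/ΣR = (23.6 °C − -7.09 °C)/0.1112 = 276 W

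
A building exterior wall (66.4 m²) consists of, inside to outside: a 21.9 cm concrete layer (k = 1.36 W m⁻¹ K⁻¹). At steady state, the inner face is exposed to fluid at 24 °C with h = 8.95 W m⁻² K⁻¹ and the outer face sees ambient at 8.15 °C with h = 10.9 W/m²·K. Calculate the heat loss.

Q = 2890 W

Treat each layer as a resistance in series:
  R_conv,in = 1/(hA) = 1/(8.95·66.4) = 0.001683 K/W
  R_concrete = L/(kA) = 0.219/(1.36·66.4) = 0.002425 K/W
  R_conv,out = 1/(hA) = 1/(10.9·66.4) = 0.001382 K/W
ΣR = 0.001683 + 0.002425 + 0.001382 = 0.005490 K/W
Q = ΔT/ΣR = (24 °C − 8.15 °C)/0.005490 = 2890 W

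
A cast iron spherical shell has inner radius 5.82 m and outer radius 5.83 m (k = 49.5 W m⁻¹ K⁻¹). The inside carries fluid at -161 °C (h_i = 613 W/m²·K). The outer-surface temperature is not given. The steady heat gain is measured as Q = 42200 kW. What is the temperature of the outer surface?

Sum the resistances:
  R_conv,in = 1/(4πr²h) = 1/(4π·5.82²·613) = 3.833×10^-6 K/W
  R_cast iron = (1/5.82 − 1/5.83)/(4πk) = 2.947×10^-4/(4π·49.5) = 4.738×10^-7 K/W
ΣR = 4.306×10^-6 K/W
ΔT = Q·ΣR = 4.22×10^7 × 4.306×10^-6 = 181.7 K
Heat flows inward, so T_out = T_in + ΔT = -161 + 181.7 = 20.7 °C

T_out = 20.7 °C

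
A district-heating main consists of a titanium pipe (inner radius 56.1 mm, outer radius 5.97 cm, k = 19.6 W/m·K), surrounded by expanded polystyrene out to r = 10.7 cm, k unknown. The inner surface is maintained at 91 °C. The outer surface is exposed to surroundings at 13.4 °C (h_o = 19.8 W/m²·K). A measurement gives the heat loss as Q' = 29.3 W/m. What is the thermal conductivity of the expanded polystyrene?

ΣR = ΔT/Q' = |91 − 13.4|/29.3 = 2.648 m·K/W
Known resistances:
  R'_titanium = ln(0.0597/0.0561)/(2πk) = 0.06220/(2π·19.6) = 5.050×10^-4 m·K/W
  R'_conv,out = 1/(2πr h) = 1/(2π·0.107·19.8) = 0.07512 m·K/W
R_expanded polystyrene = ΣR − ΣR_known = 2.648 − 0.07563 = 2.572 m·K/W
ln(r₂/r₁)/(2πk) = 2.572 ⇒ k = 0.5835/(2π·2.572) = 0.0361 W/m·K

k = 0.0361 W/m·K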